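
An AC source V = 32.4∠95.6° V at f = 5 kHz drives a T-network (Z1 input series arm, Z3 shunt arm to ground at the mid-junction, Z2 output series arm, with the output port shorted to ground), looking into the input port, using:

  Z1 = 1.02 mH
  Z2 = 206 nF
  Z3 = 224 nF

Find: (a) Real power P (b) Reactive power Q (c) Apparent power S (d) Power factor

Step 1 — Angular frequency: ω = 2π·f = 2π·5000 = 3.142e+04 rad/s.
Step 2 — Component impedances:
  Z1: Z = jωL = j·3.142e+04·0.00102 = 0 + j32.04 Ω
  Z2: Z = 1/(jωC) = -j/(ω·C) = 0 - j154.5 Ω
  Z3: Z = 1/(jωC) = -j/(ω·C) = 0 - j142.1 Ω
Step 3 — With the output port shorted to ground, the output series arm Z2 runs from the junction to ground; the shunt arm Z3 also runs from the junction to ground. They appear in parallel: Z3 || Z2 = 0 - j74.03 Ω.
Step 4 — Series with input arm Z1: Z_in = Z1 + (Z3 || Z2) = 0 - j41.98 Ω = 41.98∠-90.0° Ω.
Step 5 — Source phasor: V = 32.4∠95.6° V = -3.162 + j32.25 V.
Step 6 — Current: I = V / Z = -0.7681 - j0.07531 A = 0.7718∠-174.4° A.
Step 7 — Complex power: S = V·I* = 0 - j25.01 VA.
Step 8 — Real power: P = Re(S) = 0 W.
Step 9 — Reactive power: Q = Im(S) = -25.01 VAR.
Step 10 — Apparent power: |S| = 25.01 VA.
Step 11 — Power factor: PF = P/|S| = 0 (leading).

(a) P = 0 W  (b) Q = -25.01 VAR  (c) S = 25.01 VA  (d) PF = 0 (leading)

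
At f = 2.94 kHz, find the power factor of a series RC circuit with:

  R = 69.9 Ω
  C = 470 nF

Step 1 — Angular frequency: ω = 2π·f = 2π·2940 = 1.847e+04 rad/s.
Step 2 — Component impedances:
  R: Z = R = 69.9 Ω
  C: Z = 1/(jωC) = -j/(ω·C) = 0 - j115.2 Ω
Step 3 — Series combination: Z_total = R + C = 69.9 - j115.2 Ω = 134.7∠-58.7° Ω.
Step 4 — Power factor: PF = cos(φ) = Re(Z)/|Z| = 69.9/134.73 = 0.5188.
Step 5 — Type: Im(Z) = -115.2 ⇒ leading (phase φ = -58.7°).

PF = 0.5188 (leading, φ = -58.7°)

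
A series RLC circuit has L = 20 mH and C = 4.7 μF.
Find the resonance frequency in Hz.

Step 1 — Resonance condition Im(Z)=0 gives ω₀ = 1/√(LC).
Step 2 — ω₀ = 1/√(0.02·4.7e-06) = 3262 rad/s.
Step 3 — f₀ = ω₀/(2π) = 519.1 Hz.

f₀ = 519.1 Hz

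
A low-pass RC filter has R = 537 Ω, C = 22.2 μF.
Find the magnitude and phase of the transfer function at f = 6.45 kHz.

Step 1 — Angular frequency: ω = 2π·6450 = 4.053e+04 rad/s.
Step 2 — Transfer function: H(jω) = 1/(1 + jωRC).
Step 3 — Denominator: 1 + jωRC = 1 + j·4.053e+04·537·2.22e-05 = 1 + j483.1.
Step 4 — H = 4.284e-06 - j0.00207.
Step 5 — Magnitude: |H| = 0.00207 (-53.7 dB); phase: φ = -89.9°.

|H| = 0.00207 (-53.7 dB), φ = -89.9°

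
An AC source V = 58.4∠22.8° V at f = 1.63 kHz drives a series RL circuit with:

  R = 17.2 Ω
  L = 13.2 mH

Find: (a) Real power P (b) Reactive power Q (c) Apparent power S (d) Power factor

Step 1 — Angular frequency: ω = 2π·f = 2π·1630 = 1.024e+04 rad/s.
Step 2 — Component impedances:
  R: Z = R = 17.2 Ω
  L: Z = jωL = j·1.024e+04·0.0132 = 0 + j135.2 Ω
Step 3 — Series combination: Z_total = R + L = 17.2 + j135.2 Ω = 136.3∠82.7° Ω.
Step 4 — Source phasor: V = 58.4∠22.8° V = 53.84 + j22.63 V.
Step 5 — Current: I = V / Z = 0.2146 - j0.3709 A = 0.4285∠-59.9° A.
Step 6 — Complex power: S = V·I* = 3.159 + j24.83 VA.
Step 7 — Real power: P = Re(S) = 3.159 W.
Step 8 — Reactive power: Q = Im(S) = 24.83 VAR.
Step 9 — Apparent power: |S| = 25.03 VA.
Step 10 — Power factor: PF = P/|S| = 0.1262 (lagging).

(a) P = 3.159 W  (b) Q = 24.83 VAR  (c) S = 25.03 VA  (d) PF = 0.1262 (lagging)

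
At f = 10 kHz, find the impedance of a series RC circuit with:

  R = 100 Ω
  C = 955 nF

Step 1 — Angular frequency: ω = 2π·f = 2π·1e+04 = 6.283e+04 rad/s.
Step 2 — Component impedances:
  R: Z = R = 100 Ω
  C: Z = 1/(jωC) = -j/(ω·C) = 0 - j16.67 Ω
Step 3 — Series combination: Z_total = R + C = 100 - j16.67 Ω = 101.4∠-9.5° Ω.

Z = 100 - j16.67 Ω = 101.4∠-9.5° Ω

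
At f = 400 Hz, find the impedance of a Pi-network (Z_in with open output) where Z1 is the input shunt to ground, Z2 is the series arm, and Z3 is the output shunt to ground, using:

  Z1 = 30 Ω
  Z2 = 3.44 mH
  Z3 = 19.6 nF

Step 1 — Angular frequency: ω = 2π·f = 2π·400 = 2513 rad/s.
Step 2 — Component impedances:
  Z1: Z = R = 30 Ω
  Z2: Z = jωL = j·2513·0.00344 = 0 + j8.646 Ω
  Z3: Z = 1/(jωC) = -j/(ω·C) = 0 - j2.03e+04 Ω
Step 3 — With open output, the series arm Z2 and the output shunt Z3 appear in series to ground: Z2 + Z3 = 0 - j2.029e+04 Ω.
Step 4 — Parallel with input shunt Z1: Z_in = Z1 || (Z2 + Z3) = 30 - j0.04435 Ω = 30∠-0.1° Ω.

Z = 30 - j0.04435 Ω = 30∠-0.1° Ω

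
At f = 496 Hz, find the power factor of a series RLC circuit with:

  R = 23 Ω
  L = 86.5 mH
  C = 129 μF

Step 1 — Angular frequency: ω = 2π·f = 2π·496 = 3116 rad/s.
Step 2 — Component impedances:
  R: Z = R = 23 Ω
  L: Z = jωL = j·3116·0.0865 = 0 + j269.6 Ω
  C: Z = 1/(jωC) = -j/(ω·C) = 0 - j2.487 Ω
Step 3 — Series combination: Z_total = R + L + C = 23 + j267.1 Ω = 268.1∠85.1° Ω.
Step 4 — Power factor: PF = cos(φ) = Re(Z)/|Z| = 23/268.07 = 0.0858.
Step 5 — Type: Im(Z) = 267.1 ⇒ lagging (phase φ = 85.1°).

PF = 0.0858 (lagging, φ = 85.1°)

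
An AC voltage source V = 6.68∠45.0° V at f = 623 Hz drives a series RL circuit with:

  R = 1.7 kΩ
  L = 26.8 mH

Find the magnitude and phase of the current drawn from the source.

Step 1 — Angular frequency: ω = 2π·f = 2π·623 = 3914 rad/s.
Step 2 — Component impedances:
  R: Z = R = 1700 Ω
  L: Z = jωL = j·3914·0.0268 = 0 + j104.9 Ω
Step 3 — Series combination: Z_total = R + L = 1700 + j104.9 Ω = 1703∠3.5° Ω.
Step 4 — Source phasor: V = 6.68∠45.0° V = 4.723 + j4.723 V.
Step 5 — Ohm's law: I = V / Z_total = (4.723 + j4.723) / (1700 + j104.9) = 0.002939 + j0.002597 A.
Step 6 — Convert to polar: |I| = 0.003922 A, ∠I = 41.5°.

I = 0.003922∠41.5° A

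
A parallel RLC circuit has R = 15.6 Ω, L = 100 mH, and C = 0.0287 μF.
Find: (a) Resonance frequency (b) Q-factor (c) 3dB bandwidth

Step 1 — Resonance: ω₀ = 1/√(LC) = 1/√(0.1·2.87e-08) = 1.867e+04 rad/s.
Step 2 — f₀ = ω₀/(2π) = 2971 Hz.
Step 3 — Parallel Q: Q = R/(ω₀L) = 15.6/(1.867e+04·0.1) = 0.008357.
Step 4 — Bandwidth: Δω = ω₀/Q = 2.234e+06 rad/s; BW = Δω/(2π) = 3.555e+05 Hz.

(a) f₀ = 2971 Hz  (b) Q = 0.008357  (c) BW = 3.555e+05 Hz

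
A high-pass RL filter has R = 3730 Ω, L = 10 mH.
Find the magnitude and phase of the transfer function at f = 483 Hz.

Step 1 — Angular frequency: ω = 2π·483 = 3035 rad/s.
Step 2 — Transfer function: H(jω) = jωL/(R + jωL).
Step 3 — Numerator jωL = j·30.35; denominator R + jωL = 3730 + j30.35.
Step 4 — H = 6.619e-05 + j0.008136.
Step 5 — Magnitude: |H| = 0.008136 (-41.8 dB); phase: φ = 89.5°.

|H| = 0.008136 (-41.8 dB), φ = 89.5°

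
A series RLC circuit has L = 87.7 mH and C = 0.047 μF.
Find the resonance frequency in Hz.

Step 1 — Resonance condition Im(Z)=0 gives ω₀ = 1/√(LC).
Step 2 — ω₀ = 1/√(0.0877·4.7e-08) = 1.558e+04 rad/s.
Step 3 — f₀ = ω₀/(2π) = 2479 Hz.

f₀ = 2479 Hz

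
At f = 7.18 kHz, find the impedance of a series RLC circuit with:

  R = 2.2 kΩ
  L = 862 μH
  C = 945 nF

Step 1 — Angular frequency: ω = 2π·f = 2π·7180 = 4.511e+04 rad/s.
Step 2 — Component impedances:
  R: Z = R = 2200 Ω
  L: Z = jωL = j·4.511e+04·0.000862 = 0 + j38.89 Ω
  C: Z = 1/(jωC) = -j/(ω·C) = 0 - j23.46 Ω
Step 3 — Series combination: Z_total = R + L + C = 2200 + j15.43 Ω = 2200∠0.4° Ω.

Z = 2200 + j15.43 Ω = 2200∠0.4° Ω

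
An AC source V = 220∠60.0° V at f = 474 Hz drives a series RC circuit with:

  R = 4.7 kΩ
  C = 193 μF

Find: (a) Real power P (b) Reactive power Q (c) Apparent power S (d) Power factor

Step 1 — Angular frequency: ω = 2π·f = 2π·474 = 2978 rad/s.
Step 2 — Component impedances:
  R: Z = R = 4700 Ω
  C: Z = 1/(jωC) = -j/(ω·C) = 0 - j1.74 Ω
Step 3 — Series combination: Z_total = R + C = 4700 - j1.74 Ω = 4700∠-0.0° Ω.
Step 4 — Source phasor: V = 220∠60.0° V = 110 + j190.5 V.
Step 5 — Current: I = V / Z = 0.02339 + j0.04055 A = 0.04681∠60.0° A.
Step 6 — Complex power: S = V·I* = 10.3 - j0.003812 VA.
Step 7 — Real power: P = Re(S) = 10.3 W.
Step 8 — Reactive power: Q = Im(S) = -0.003812 VAR.
Step 9 — Apparent power: |S| = 10.3 VA.
Step 10 — Power factor: PF = P/|S| = 1 (leading).

(a) P = 10.3 W  (b) Q = -0.003812 VAR  (c) S = 10.3 VA  (d) PF = 1 (leading)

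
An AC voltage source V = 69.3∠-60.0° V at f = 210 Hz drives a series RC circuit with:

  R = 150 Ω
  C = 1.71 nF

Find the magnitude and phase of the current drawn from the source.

Step 1 — Angular frequency: ω = 2π·f = 2π·210 = 1319 rad/s.
Step 2 — Component impedances:
  R: Z = R = 150 Ω
  C: Z = 1/(jωC) = -j/(ω·C) = 0 - j4.432e+05 Ω
Step 3 — Series combination: Z_total = R + C = 150 - j4.432e+05 Ω = 4.432e+05∠-90.0° Ω.
Step 4 — Source phasor: V = 69.3∠-60.0° V = 34.65 - j60.02 V.
Step 5 — Ohm's law: I = V / Z_total = (34.65 - j60.02) / (150 - j4.432e+05) = 0.0001354 + j7.813e-05 A.
Step 6 — Convert to polar: |I| = 0.0001564 A, ∠I = 30.0°.

I = 0.0001564∠30.0° A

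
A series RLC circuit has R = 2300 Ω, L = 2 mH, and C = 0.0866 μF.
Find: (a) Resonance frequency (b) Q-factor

Step 1 — Resonance condition Im(Z)=0 gives ω₀ = 1/√(LC).
Step 2 — ω₀ = 1/√(0.002·8.66e-08) = 7.598e+04 rad/s.
Step 3 — f₀ = ω₀/(2π) = 1.209e+04 Hz.
Step 4 — Series Q: Q = ω₀L/R = 7.598e+04·0.002/2300 = 0.06607.

(a) f₀ = 1.209e+04 Hz  (b) Q = 0.06607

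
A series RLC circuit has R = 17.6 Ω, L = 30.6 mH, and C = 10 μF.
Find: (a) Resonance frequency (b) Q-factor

Step 1 — Resonance condition Im(Z)=0 gives ω₀ = 1/√(LC).
Step 2 — ω₀ = 1/√(0.0306·1e-05) = 1808 rad/s.
Step 3 — f₀ = ω₀/(2π) = 287.7 Hz.
Step 4 — Series Q: Q = ω₀L/R = 1808·0.0306/17.6 = 3.143.

(a) f₀ = 287.7 Hz  (b) Q = 3.143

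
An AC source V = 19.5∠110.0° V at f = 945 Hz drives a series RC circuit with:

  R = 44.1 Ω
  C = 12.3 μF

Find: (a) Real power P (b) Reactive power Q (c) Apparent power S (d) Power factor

Step 1 — Angular frequency: ω = 2π·f = 2π·945 = 5938 rad/s.
Step 2 — Component impedances:
  R: Z = R = 44.1 Ω
  C: Z = 1/(jωC) = -j/(ω·C) = 0 - j13.69 Ω
Step 3 — Series combination: Z_total = R + C = 44.1 - j13.69 Ω = 46.18∠-17.2° Ω.
Step 4 — Source phasor: V = 19.5∠110.0° V = -6.669 + j18.32 V.
Step 5 — Current: I = V / Z = -0.2556 + j0.3361 A = 0.4223∠127.2° A.
Step 6 — Complex power: S = V·I* = 7.864 - j2.442 VA.
Step 7 — Real power: P = Re(S) = 7.864 W.
Step 8 — Reactive power: Q = Im(S) = -2.442 VAR.
Step 9 — Apparent power: |S| = 8.235 VA.
Step 10 — Power factor: PF = P/|S| = 0.955 (leading).

(a) P = 7.864 W  (b) Q = -2.442 VAR  (c) S = 8.235 VA  (d) PF = 0.955 (leading)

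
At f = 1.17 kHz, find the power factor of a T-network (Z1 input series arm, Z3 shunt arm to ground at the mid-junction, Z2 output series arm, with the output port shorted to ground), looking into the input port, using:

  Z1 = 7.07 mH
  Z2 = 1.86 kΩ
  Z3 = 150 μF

Step 1 — Angular frequency: ω = 2π·f = 2π·1170 = 7351 rad/s.
Step 2 — Component impedances:
  Z1: Z = jωL = j·7351·0.00707 = 0 + j51.97 Ω
  Z2: Z = R = 1860 Ω
  Z3: Z = 1/(jωC) = -j/(ω·C) = 0 - j0.9069 Ω
Step 3 — With the output port shorted to ground, the output series arm Z2 runs from the junction to ground; the shunt arm Z3 also runs from the junction to ground. They appear in parallel: Z3 || Z2 = 0.0004422 - j0.9069 Ω.
Step 4 — Series with input arm Z1: Z_in = Z1 + (Z3 || Z2) = 0.0004422 + j51.07 Ω = 51.07∠90.0° Ω.
Step 5 — Power factor: PF = cos(φ) = Re(Z)/|Z| = 0.00044215/51.067 = 8.658e-06.
Step 6 — Type: Im(Z) = 51.07 ⇒ lagging (phase φ = 90.0°).

PF = 8.658e-06 (lagging, φ = 90.0°)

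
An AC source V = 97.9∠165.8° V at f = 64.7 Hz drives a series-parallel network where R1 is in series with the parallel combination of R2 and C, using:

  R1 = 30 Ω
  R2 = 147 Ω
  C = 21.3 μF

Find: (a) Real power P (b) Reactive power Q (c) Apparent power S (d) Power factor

Step 1 — Angular frequency: ω = 2π·f = 2π·64.7 = 406.5 rad/s.
Step 2 — Component impedances:
  R1: Z = R = 30 Ω
  R2: Z = R = 147 Ω
  C: Z = 1/(jωC) = -j/(ω·C) = 0 - j115.5 Ω
Step 3 — Parallel branch: R2 || C = 1/(1/R2 + 1/C) = 56.1 - j71.41 Ω.
Step 4 — Series with R1: Z_total = R1 + (R2 || C) = 86.1 - j71.41 Ω = 111.9∠-39.7° Ω.
Step 5 — Source phasor: V = 97.9∠165.8° V = -94.91 + j24.02 V.
Step 6 — Current: I = V / Z = -0.7901 - j0.3764 A = 0.8752∠-154.5° A.
Step 7 — Complex power: S = V·I* = 65.95 - j54.7 VA.
Step 8 — Real power: P = Re(S) = 65.95 W.
Step 9 — Reactive power: Q = Im(S) = -54.7 VAR.
Step 10 — Apparent power: |S| = 85.68 VA.
Step 11 — Power factor: PF = P/|S| = 0.7697 (leading).

(a) P = 65.95 W  (b) Q = -54.7 VAR  (c) S = 85.68 VA  (d) PF = 0.7697 (leading)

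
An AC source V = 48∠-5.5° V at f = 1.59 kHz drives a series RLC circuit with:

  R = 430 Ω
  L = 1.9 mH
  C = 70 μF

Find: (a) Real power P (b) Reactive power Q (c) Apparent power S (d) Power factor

Step 1 — Angular frequency: ω = 2π·f = 2π·1590 = 9990 rad/s.
Step 2 — Component impedances:
  R: Z = R = 430 Ω
  L: Z = jωL = j·9990·0.0019 = 0 + j18.98 Ω
  C: Z = 1/(jωC) = -j/(ω·C) = 0 - j1.43 Ω
Step 3 — Series combination: Z_total = R + L + C = 430 + j17.55 Ω = 430.4∠2.3° Ω.
Step 4 — Source phasor: V = 48∠-5.5° V = 47.78 - j4.601 V.
Step 5 — Current: I = V / Z = 0.1105 - j0.01521 A = 0.1115∠-7.8° A.
Step 6 — Complex power: S = V·I* = 5.349 + j0.2183 VA.
Step 7 — Real power: P = Re(S) = 5.349 W.
Step 8 — Reactive power: Q = Im(S) = 0.2183 VAR.
Step 9 — Apparent power: |S| = 5.354 VA.
Step 10 — Power factor: PF = P/|S| = 0.9992 (lagging).

(a) P = 5.349 W  (b) Q = 0.2183 VAR  (c) S = 5.354 VA  (d) PF = 0.9992 (lagging)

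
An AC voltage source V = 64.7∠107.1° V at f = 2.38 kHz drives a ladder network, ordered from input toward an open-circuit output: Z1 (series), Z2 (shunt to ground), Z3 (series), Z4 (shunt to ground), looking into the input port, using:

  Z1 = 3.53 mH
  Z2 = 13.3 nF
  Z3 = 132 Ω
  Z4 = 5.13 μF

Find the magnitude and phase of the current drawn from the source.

Step 1 — Angular frequency: ω = 2π·f = 2π·2380 = 1.495e+04 rad/s.
Step 2 — Component impedances:
  Z1: Z = jωL = j·1.495e+04·0.00353 = 0 + j52.79 Ω
  Z2: Z = 1/(jωC) = -j/(ω·C) = 0 - j5028 Ω
  Z3: Z = R = 132 Ω
  Z4: Z = 1/(jωC) = -j/(ω·C) = 0 - j13.04 Ω
Step 3 — Ladder network (open output): work backward from the far end, alternating series and parallel combinations. Z_in = 131.2 + j36.35 Ω = 136.2∠15.5° Ω.
Step 4 — Source phasor: V = 64.7∠107.1° V = -19.02 + j61.84 V.
Step 5 — Ohm's law: I = V / Z_total = (-19.02 + j61.84) / (131.2 + j36.35) = -0.01341 + j0.475 A.
Step 6 — Convert to polar: |I| = 0.4751 A, ∠I = 91.6°.

I = 0.4751∠91.6° A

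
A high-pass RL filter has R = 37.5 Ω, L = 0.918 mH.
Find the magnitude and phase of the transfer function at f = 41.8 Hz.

Step 1 — Angular frequency: ω = 2π·41.8 = 262.6 rad/s.
Step 2 — Transfer function: H(jω) = jωL/(R + jωL).
Step 3 — Numerator jωL = j·0.2411; denominator R + jωL = 37.5 + j0.2411.
Step 4 — H = 4.133e-05 + j0.006429.
Step 5 — Magnitude: |H| = 0.006429 (-43.8 dB); phase: φ = 89.6°.

|H| = 0.006429 (-43.8 dB), φ = 89.6°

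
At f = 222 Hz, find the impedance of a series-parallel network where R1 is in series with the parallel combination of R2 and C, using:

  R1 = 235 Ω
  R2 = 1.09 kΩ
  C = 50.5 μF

Step 1 — Angular frequency: ω = 2π·f = 2π·222 = 1395 rad/s.
Step 2 — Component impedances:
  R1: Z = R = 235 Ω
  R2: Z = R = 1090 Ω
  C: Z = 1/(jωC) = -j/(ω·C) = 0 - j14.2 Ω
Step 3 — Parallel branch: R2 || C = 1/(1/R2 + 1/C) = 0.1849 - j14.19 Ω.
Step 4 — Series with R1: Z_total = R1 + (R2 || C) = 235.2 - j14.19 Ω = 235.6∠-3.5° Ω.

Z = 235.2 - j14.19 Ω = 235.6∠-3.5° Ω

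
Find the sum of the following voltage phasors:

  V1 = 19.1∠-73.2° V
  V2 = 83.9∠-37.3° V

Step 1 — Convert each phasor to rectangular form:
  V1 = 19.1·(cos(-73.2°) + j·sin(-73.2°)) = 5.521 - j18.28 V
  V2 = 83.9·(cos(-37.3°) + j·sin(-37.3°)) = 66.74 - j50.84 V
Step 2 — Sum components: V_total = 72.26 - j69.13 V.
Step 3 — Convert to polar: |V_total| = 100 V, ∠V_total = -43.7°.

V_total = 100∠-43.7° V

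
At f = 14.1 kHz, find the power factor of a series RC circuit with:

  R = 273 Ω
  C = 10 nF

Step 1 — Angular frequency: ω = 2π·f = 2π·1.41e+04 = 8.859e+04 rad/s.
Step 2 — Component impedances:
  R: Z = R = 273 Ω
  C: Z = 1/(jωC) = -j/(ω·C) = 0 - j1129 Ω
Step 3 — Series combination: Z_total = R + C = 273 - j1129 Ω = 1161∠-76.4° Ω.
Step 4 — Power factor: PF = cos(φ) = Re(Z)/|Z| = 273/1161 = 0.2351.
Step 5 — Type: Im(Z) = -1129 ⇒ leading (phase φ = -76.4°).

PF = 0.2351 (leading, φ = -76.4°)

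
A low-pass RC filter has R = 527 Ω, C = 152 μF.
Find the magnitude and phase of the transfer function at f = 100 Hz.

Step 1 — Angular frequency: ω = 2π·100 = 628.3 rad/s.
Step 2 — Transfer function: H(jω) = 1/(1 + jωRC).
Step 3 — Denominator: 1 + jωRC = 1 + j·628.3·527·0.000152 = 1 + j50.33.
Step 4 — H = 0.0003946 - j0.01986.
Step 5 — Magnitude: |H| = 0.01986 (-34.0 dB); phase: φ = -88.9°.

|H| = 0.01986 (-34.0 dB), φ = -88.9°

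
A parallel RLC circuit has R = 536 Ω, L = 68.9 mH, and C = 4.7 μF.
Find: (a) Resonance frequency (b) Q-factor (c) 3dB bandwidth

Step 1 — Resonance: ω₀ = 1/√(LC) = 1/√(0.0689·4.7e-06) = 1757 rad/s.
Step 2 — f₀ = ω₀/(2π) = 279.7 Hz.
Step 3 — Parallel Q: Q = R/(ω₀L) = 536/(1757·0.0689) = 4.427.
Step 4 — Bandwidth: Δω = ω₀/Q = 397 rad/s; BW = Δω/(2π) = 63.18 Hz.

(a) f₀ = 279.7 Hz  (b) Q = 4.427  (c) BW = 63.18 Hz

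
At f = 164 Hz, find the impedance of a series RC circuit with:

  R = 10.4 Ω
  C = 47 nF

Step 1 — Angular frequency: ω = 2π·f = 2π·164 = 1030 rad/s.
Step 2 — Component impedances:
  R: Z = R = 10.4 Ω
  C: Z = 1/(jωC) = -j/(ω·C) = 0 - j2.065e+04 Ω
Step 3 — Series combination: Z_total = R + C = 10.4 - j2.065e+04 Ω = 2.065e+04∠-90.0° Ω.

Z = 10.4 - j2.065e+04 Ω = 2.065e+04∠-90.0° Ω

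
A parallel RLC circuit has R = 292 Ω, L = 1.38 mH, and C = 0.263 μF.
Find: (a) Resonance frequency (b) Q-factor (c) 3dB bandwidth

Step 1 — Resonance: ω₀ = 1/√(LC) = 1/√(0.00138·2.63e-07) = 5.249e+04 rad/s.
Step 2 — f₀ = ω₀/(2π) = 8354 Hz.
Step 3 — Parallel Q: Q = R/(ω₀L) = 292/(5.249e+04·0.00138) = 4.031.
Step 4 — Bandwidth: Δω = ω₀/Q = 1.302e+04 rad/s; BW = Δω/(2π) = 2072 Hz.

(a) f₀ = 8354 Hz  (b) Q = 4.031  (c) BW = 2072 Hz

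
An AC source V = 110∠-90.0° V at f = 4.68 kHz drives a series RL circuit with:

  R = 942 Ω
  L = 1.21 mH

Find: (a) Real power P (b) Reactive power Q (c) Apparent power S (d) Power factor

Step 1 — Angular frequency: ω = 2π·f = 2π·4680 = 2.941e+04 rad/s.
Step 2 — Component impedances:
  R: Z = R = 942 Ω
  L: Z = jωL = j·2.941e+04·0.00121 = 0 + j35.58 Ω
Step 3 — Series combination: Z_total = R + L = 942 + j35.58 Ω = 942.7∠2.2° Ω.
Step 4 — Source phasor: V = 110∠-90.0° V = 0 - j110 V.
Step 5 — Current: I = V / Z = -0.004404 - j0.1166 A = 0.1167∠-92.2° A.
Step 6 — Complex power: S = V·I* = 12.83 + j0.4845 VA.
Step 7 — Real power: P = Re(S) = 12.83 W.
Step 8 — Reactive power: Q = Im(S) = 0.4845 VAR.
Step 9 — Apparent power: |S| = 12.84 VA.
Step 10 — Power factor: PF = P/|S| = 0.9993 (lagging).

(a) P = 12.83 W  (b) Q = 0.4845 VAR  (c) S = 12.84 VA  (d) PF = 0.9993 (lagging)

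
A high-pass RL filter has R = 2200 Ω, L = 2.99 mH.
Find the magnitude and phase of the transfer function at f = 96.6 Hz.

Step 1 — Angular frequency: ω = 2π·96.6 = 607 rad/s.
Step 2 — Transfer function: H(jω) = jωL/(R + jωL).
Step 3 — Numerator jωL = j·1.815; denominator R + jωL = 2200 + j1.815.
Step 4 — H = 6.805e-07 + j0.0008249.
Step 5 — Magnitude: |H| = 0.0008249 (-61.7 dB); phase: φ = 90.0°.

|H| = 0.0008249 (-61.7 dB), φ = 90.0°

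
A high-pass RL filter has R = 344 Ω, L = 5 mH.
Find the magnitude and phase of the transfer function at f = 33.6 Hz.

Step 1 — Angular frequency: ω = 2π·33.6 = 211.1 rad/s.
Step 2 — Transfer function: H(jω) = jωL/(R + jωL).
Step 3 — Numerator jωL = j·1.056; denominator R + jωL = 344 + j1.056.
Step 4 — H = 9.416e-06 + j0.003069.
Step 5 — Magnitude: |H| = 0.003069 (-50.3 dB); phase: φ = 89.8°.

|H| = 0.003069 (-50.3 dB), φ = 89.8°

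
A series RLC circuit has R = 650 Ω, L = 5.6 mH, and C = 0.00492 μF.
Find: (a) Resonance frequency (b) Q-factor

Step 1 — Resonance condition Im(Z)=0 gives ω₀ = 1/√(LC).
Step 2 — ω₀ = 1/√(0.0056·4.92e-09) = 1.905e+05 rad/s.
Step 3 — f₀ = ω₀/(2π) = 3.032e+04 Hz.
Step 4 — Series Q: Q = ω₀L/R = 1.905e+05·0.0056/650 = 1.641.

(a) f₀ = 3.032e+04 Hz  (b) Q = 1.641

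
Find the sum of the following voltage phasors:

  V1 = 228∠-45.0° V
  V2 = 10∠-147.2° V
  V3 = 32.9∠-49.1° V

Step 1 — Convert each phasor to rectangular form:
  V1 = 228·(cos(-45.0°) + j·sin(-45.0°)) = 161.2 - j161.2 V
  V2 = 10·(cos(-147.2°) + j·sin(-147.2°)) = -8.406 - j5.417 V
  V3 = 32.9·(cos(-49.1°) + j·sin(-49.1°)) = 21.54 - j24.87 V
Step 2 — Sum components: V_total = 174.4 - j191.5 V.
Step 3 — Convert to polar: |V_total| = 259 V, ∠V_total = -47.7°.

V_total = 259∠-47.7° V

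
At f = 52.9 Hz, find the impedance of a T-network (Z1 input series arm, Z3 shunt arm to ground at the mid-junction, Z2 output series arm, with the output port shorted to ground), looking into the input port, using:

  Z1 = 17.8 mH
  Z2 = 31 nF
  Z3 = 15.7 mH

Step 1 — Angular frequency: ω = 2π·f = 2π·52.9 = 332.4 rad/s.
Step 2 — Component impedances:
  Z1: Z = jωL = j·332.4·0.0178 = 0 + j5.916 Ω
  Z2: Z = 1/(jωC) = -j/(ω·C) = 0 - j9.705e+04 Ω
  Z3: Z = jωL = j·332.4·0.0157 = 0 + j5.218 Ω
Step 3 — With the output port shorted to ground, the output series arm Z2 runs from the junction to ground; the shunt arm Z3 also runs from the junction to ground. They appear in parallel: Z3 || Z2 = 0 + j5.219 Ω.
Step 4 — Series with input arm Z1: Z_in = Z1 + (Z3 || Z2) = 0 + j11.14 Ω = 11.14∠90.0° Ω.

Z = 0 + j11.14 Ω = 11.14∠90.0° Ω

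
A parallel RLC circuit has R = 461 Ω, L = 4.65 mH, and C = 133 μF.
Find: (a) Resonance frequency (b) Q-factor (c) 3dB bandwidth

Step 1 — Resonance: ω₀ = 1/√(LC) = 1/√(0.00465·0.000133) = 1272 rad/s.
Step 2 — f₀ = ω₀/(2π) = 202.4 Hz.
Step 3 — Parallel Q: Q = R/(ω₀L) = 461/(1272·0.00465) = 77.97.
Step 4 — Bandwidth: Δω = ω₀/Q = 16.31 rad/s; BW = Δω/(2π) = 2.596 Hz.

(a) f₀ = 202.4 Hz  (b) Q = 77.97  (c) BW = 2.596 Hz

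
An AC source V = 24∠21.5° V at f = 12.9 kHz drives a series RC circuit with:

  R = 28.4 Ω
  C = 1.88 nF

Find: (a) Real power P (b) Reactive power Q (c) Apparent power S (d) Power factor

Step 1 — Angular frequency: ω = 2π·f = 2π·1.29e+04 = 8.105e+04 rad/s.
Step 2 — Component impedances:
  R: Z = R = 28.4 Ω
  C: Z = 1/(jωC) = -j/(ω·C) = 0 - j6563 Ω
Step 3 — Series combination: Z_total = R + C = 28.4 - j6563 Ω = 6563∠-89.8° Ω.
Step 4 — Source phasor: V = 24∠21.5° V = 22.33 + j8.796 V.
Step 5 — Current: I = V / Z = -0.001326 + j0.003408 A = 0.003657∠111.3° A.
Step 6 — Complex power: S = V·I* = 0.0003798 - j0.08777 VA.
Step 7 — Real power: P = Re(S) = 0.0003798 W.
Step 8 — Reactive power: Q = Im(S) = -0.08777 VAR.
Step 9 — Apparent power: |S| = 0.08777 VA.
Step 10 — Power factor: PF = P/|S| = 0.004328 (leading).

(a) P = 0.0003798 W  (b) Q = -0.08777 VAR  (c) S = 0.08777 VA  (d) PF = 0.004328 (leading)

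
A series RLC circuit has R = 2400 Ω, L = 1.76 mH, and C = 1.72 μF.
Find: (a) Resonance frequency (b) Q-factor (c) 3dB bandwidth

Step 1 — Resonance: ω₀ = 1/√(LC) = 1/√(0.00176·1.72e-06) = 1.818e+04 rad/s.
Step 2 — f₀ = ω₀/(2π) = 2893 Hz.
Step 3 — Series Q: Q = ω₀L/R = 1.818e+04·0.00176/2400 = 0.01333.
Step 4 — Bandwidth: Δω = ω₀/Q = 1.364e+06 rad/s; BW = Δω/(2π) = 2.17e+05 Hz.

(a) f₀ = 2893 Hz  (b) Q = 0.01333  (c) BW = 2.17e+05 Hz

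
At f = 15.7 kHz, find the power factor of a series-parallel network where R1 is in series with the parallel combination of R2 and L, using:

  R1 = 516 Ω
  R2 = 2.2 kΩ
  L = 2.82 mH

Step 1 — Angular frequency: ω = 2π·f = 2π·1.57e+04 = 9.865e+04 rad/s.
Step 2 — Component impedances:
  R1: Z = R = 516 Ω
  R2: Z = R = 2200 Ω
  L: Z = jωL = j·9.865e+04·0.00282 = 0 + j278.2 Ω
Step 3 — Parallel branch: R2 || L = 1/(1/R2 + 1/L) = 34.62 + j273.8 Ω.
Step 4 — Series with R1: Z_total = R1 + (R2 || L) = 550.6 + j273.8 Ω = 614.9∠26.4° Ω.
Step 5 — Power factor: PF = cos(φ) = Re(Z)/|Z| = 550.6/614.9 = 0.8954.
Step 6 — Type: Im(Z) = 273.8 ⇒ lagging (phase φ = 26.4°).

PF = 0.8954 (lagging, φ = 26.4°)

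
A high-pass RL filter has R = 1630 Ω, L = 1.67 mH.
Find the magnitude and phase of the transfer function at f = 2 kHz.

Step 1 — Angular frequency: ω = 2π·2000 = 1.257e+04 rad/s.
Step 2 — Transfer function: H(jω) = jωL/(R + jωL).
Step 3 — Numerator jωL = j·20.99; denominator R + jωL = 1630 + j20.99.
Step 4 — H = 0.0001657 + j0.01287.
Step 5 — Magnitude: |H| = 0.01287 (-37.8 dB); phase: φ = 89.3°.

|H| = 0.01287 (-37.8 dB), φ = 89.3°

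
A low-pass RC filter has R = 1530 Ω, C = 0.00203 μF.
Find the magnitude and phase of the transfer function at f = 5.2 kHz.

Step 1 — Angular frequency: ω = 2π·5200 = 3.267e+04 rad/s.
Step 2 — Transfer function: H(jω) = 1/(1 + jωRC).
Step 3 — Denominator: 1 + jωRC = 1 + j·3.267e+04·1530·2.03e-09 = 1 + j0.1015.
Step 4 — H = 0.9898 - j0.1004.
Step 5 — Magnitude: |H| = 0.9949 (-0.0 dB); phase: φ = -5.8°.

|H| = 0.9949 (-0.0 dB), φ = -5.8°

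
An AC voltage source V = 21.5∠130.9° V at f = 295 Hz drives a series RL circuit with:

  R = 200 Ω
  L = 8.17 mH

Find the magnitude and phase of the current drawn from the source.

Step 1 — Angular frequency: ω = 2π·f = 2π·295 = 1854 rad/s.
Step 2 — Component impedances:
  R: Z = R = 200 Ω
  L: Z = jωL = j·1854·0.00817 = 0 + j15.14 Ω
Step 3 — Series combination: Z_total = R + L = 200 + j15.14 Ω = 200.6∠4.3° Ω.
Step 4 — Source phasor: V = 21.5∠130.9° V = -14.08 + j16.25 V.
Step 5 — Ohm's law: I = V / Z_total = (-14.08 + j16.25) / (200 + j15.14) = -0.06387 + j0.08609 A.
Step 6 — Convert to polar: |I| = 0.1072 A, ∠I = 126.6°.

I = 0.1072∠126.6° A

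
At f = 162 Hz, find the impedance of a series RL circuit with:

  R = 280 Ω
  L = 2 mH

Step 1 — Angular frequency: ω = 2π·f = 2π·162 = 1018 rad/s.
Step 2 — Component impedances:
  R: Z = R = 280 Ω
  L: Z = jωL = j·1018·0.002 = 0 + j2.036 Ω
Step 3 — Series combination: Z_total = R + L = 280 + j2.036 Ω = 280∠0.4° Ω.

Z = 280 + j2.036 Ω = 280∠0.4° Ω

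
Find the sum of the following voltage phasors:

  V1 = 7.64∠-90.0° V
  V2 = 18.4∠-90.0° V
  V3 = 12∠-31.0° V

Step 1 — Convert each phasor to rectangular form:
  V1 = 7.64·(cos(-90.0°) + j·sin(-90.0°)) = 0 - j7.64 V
  V2 = 18.4·(cos(-90.0°) + j·sin(-90.0°)) = 0 - j18.4 V
  V3 = 12·(cos(-31.0°) + j·sin(-31.0°)) = 10.29 - j6.18 V
Step 2 — Sum components: V_total = 10.29 - j32.22 V.
Step 3 — Convert to polar: |V_total| = 33.82 V, ∠V_total = -72.3°.

V_total = 33.82∠-72.3° V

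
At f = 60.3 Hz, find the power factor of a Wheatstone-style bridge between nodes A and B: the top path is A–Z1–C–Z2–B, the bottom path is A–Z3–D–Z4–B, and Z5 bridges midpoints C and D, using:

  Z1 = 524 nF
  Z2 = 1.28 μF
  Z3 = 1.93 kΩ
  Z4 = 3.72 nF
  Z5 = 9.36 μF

Step 1 — Angular frequency: ω = 2π·f = 2π·60.3 = 378.9 rad/s.
Step 2 — Component impedances:
  Z1: Z = 1/(jωC) = -j/(ω·C) = 0 - j5037 Ω
  Z2: Z = 1/(jωC) = -j/(ω·C) = 0 - j2062 Ω
  Z3: Z = R = 1930 Ω
  Z4: Z = 1/(jωC) = -j/(ω·C) = 0 - j7.095e+05 Ω
  Z5: Z = 1/(jωC) = -j/(ω·C) = 0 - j282 Ω
Step 3 — Bridge requires nodal analysis (the Z5 bridge couples midpoints C and D, so the two paths cannot be reduced to a simple series/parallel combination). Setting node B to ground and injecting 1 A at node A, the 3-node admittance system at A, C, D solves to V_A = Z_AB = 1530 - j2877 Ω = 3258∠-62.0° Ω.
Step 4 — Power factor: PF = cos(φ) = Re(Z)/|Z| = 1530/3258 = 0.4696.
Step 5 — Type: Im(Z) = -2877 ⇒ leading (phase φ = -62.0°).

PF = 0.4696 (leading, φ = -62.0°)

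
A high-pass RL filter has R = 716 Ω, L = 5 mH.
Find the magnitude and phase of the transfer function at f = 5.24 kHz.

Step 1 — Angular frequency: ω = 2π·5240 = 3.292e+04 rad/s.
Step 2 — Transfer function: H(jω) = jωL/(R + jωL).
Step 3 — Numerator jωL = j·164.6; denominator R + jωL = 716 + j164.6.
Step 4 — H = 0.05021 + j0.2184.
Step 5 — Magnitude: |H| = 0.2241 (-13.0 dB); phase: φ = 77.1°.

|H| = 0.2241 (-13.0 dB), φ = 77.1°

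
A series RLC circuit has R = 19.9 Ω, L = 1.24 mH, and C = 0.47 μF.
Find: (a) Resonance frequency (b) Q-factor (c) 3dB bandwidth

Step 1 — Resonance: ω₀ = 1/√(LC) = 1/√(0.00124·4.7e-07) = 4.142e+04 rad/s.
Step 2 — f₀ = ω₀/(2π) = 6593 Hz.
Step 3 — Series Q: Q = ω₀L/R = 4.142e+04·0.00124/19.9 = 2.581.
Step 4 — Bandwidth: Δω = ω₀/Q = 1.605e+04 rad/s; BW = Δω/(2π) = 2554 Hz.

(a) f₀ = 6593 Hz  (b) Q = 2.581  (c) BW = 2554 Hz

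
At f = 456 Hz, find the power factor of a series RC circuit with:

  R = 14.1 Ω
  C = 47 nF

Step 1 — Angular frequency: ω = 2π·f = 2π·456 = 2865 rad/s.
Step 2 — Component impedances:
  R: Z = R = 14.1 Ω
  C: Z = 1/(jωC) = -j/(ω·C) = 0 - j7426 Ω
Step 3 — Series combination: Z_total = R + C = 14.1 - j7426 Ω = 7426∠-89.9° Ω.
Step 4 — Power factor: PF = cos(φ) = Re(Z)/|Z| = 14.1/7426 = 0.001899.
Step 5 — Type: Im(Z) = -7426 ⇒ leading (phase φ = -89.9°).

PF = 0.001899 (leading, φ = -89.9°)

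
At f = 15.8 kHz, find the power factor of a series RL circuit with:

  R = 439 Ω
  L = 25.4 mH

Step 1 — Angular frequency: ω = 2π·f = 2π·1.58e+04 = 9.927e+04 rad/s.
Step 2 — Component impedances:
  R: Z = R = 439 Ω
  L: Z = jωL = j·9.927e+04·0.0254 = 0 + j2522 Ω
Step 3 — Series combination: Z_total = R + L = 439 + j2522 Ω = 2559∠80.1° Ω.
Step 4 — Power factor: PF = cos(φ) = Re(Z)/|Z| = 439/2559.5 = 0.1715.
Step 5 — Type: Im(Z) = 2522 ⇒ lagging (phase φ = 80.1°).

PF = 0.1715 (lagging, φ = 80.1°)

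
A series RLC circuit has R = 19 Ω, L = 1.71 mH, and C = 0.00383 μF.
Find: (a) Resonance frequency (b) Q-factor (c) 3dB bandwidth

Step 1 — Resonance: ω₀ = 1/√(LC) = 1/√(0.00171·3.83e-09) = 3.908e+05 rad/s.
Step 2 — f₀ = ω₀/(2π) = 6.219e+04 Hz.
Step 3 — Series Q: Q = ω₀L/R = 3.908e+05·0.00171/19 = 35.17.
Step 4 — Bandwidth: Δω = ω₀/Q = 1.111e+04 rad/s; BW = Δω/(2π) = 1768 Hz.

(a) f₀ = 6.219e+04 Hz  (b) Q = 35.17  (c) BW = 1768 Hz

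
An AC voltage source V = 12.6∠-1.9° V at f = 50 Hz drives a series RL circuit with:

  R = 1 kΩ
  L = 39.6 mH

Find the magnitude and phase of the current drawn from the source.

Step 1 — Angular frequency: ω = 2π·f = 2π·50 = 314.2 rad/s.
Step 2 — Component impedances:
  R: Z = R = 1000 Ω
  L: Z = jωL = j·314.2·0.0396 = 0 + j12.44 Ω
Step 3 — Series combination: Z_total = R + L = 1000 + j12.44 Ω = 1000∠0.7° Ω.
Step 4 — Source phasor: V = 12.6∠-1.9° V = 12.59 - j0.4178 V.
Step 5 — Ohm's law: I = V / Z_total = (12.59 - j0.4178) / (1000 + j12.44) = 0.01259 - j0.0005743 A.
Step 6 — Convert to polar: |I| = 0.0126 A, ∠I = -2.6°.

I = 0.0126∠-2.6° A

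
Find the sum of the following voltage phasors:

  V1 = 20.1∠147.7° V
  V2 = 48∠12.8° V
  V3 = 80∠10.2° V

Step 1 — Convert each phasor to rectangular form:
  V1 = 20.1·(cos(147.7°) + j·sin(147.7°)) = -16.99 + j10.74 V
  V2 = 48·(cos(12.8°) + j·sin(12.8°)) = 46.81 + j10.63 V
  V3 = 80·(cos(10.2°) + j·sin(10.2°)) = 78.74 + j14.17 V
Step 2 — Sum components: V_total = 108.6 + j35.54 V.
Step 3 — Convert to polar: |V_total| = 114.2 V, ∠V_total = 18.1°.

V_total = 114.2∠18.1° V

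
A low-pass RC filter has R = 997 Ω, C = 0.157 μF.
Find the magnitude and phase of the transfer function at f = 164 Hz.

Step 1 — Angular frequency: ω = 2π·164 = 1030 rad/s.
Step 2 — Transfer function: H(jω) = 1/(1 + jωRC).
Step 3 — Denominator: 1 + jωRC = 1 + j·1030·997·1.57e-07 = 1 + j0.1613.
Step 4 — H = 0.9746 - j0.1572.
Step 5 — Magnitude: |H| = 0.9872 (-0.1 dB); phase: φ = -9.2°.

|H| = 0.9872 (-0.1 dB), φ = -9.2°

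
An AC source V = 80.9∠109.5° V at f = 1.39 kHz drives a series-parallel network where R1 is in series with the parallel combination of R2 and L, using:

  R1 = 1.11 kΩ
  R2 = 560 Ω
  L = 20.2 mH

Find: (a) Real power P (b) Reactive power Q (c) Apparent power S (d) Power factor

Step 1 — Angular frequency: ω = 2π·f = 2π·1390 = 8734 rad/s.
Step 2 — Component impedances:
  R1: Z = R = 1110 Ω
  R2: Z = R = 560 Ω
  L: Z = jωL = j·8734·0.0202 = 0 + j176.4 Ω
Step 3 — Parallel branch: R2 || L = 1/(1/R2 + 1/L) = 50.56 + j160.5 Ω.
Step 4 — Series with R1: Z_total = R1 + (R2 || L) = 1161 + j160.5 Ω = 1172∠7.9° Ω.
Step 5 — Source phasor: V = 80.9∠109.5° V = -27 + j76.26 V.
Step 6 — Current: I = V / Z = -0.01392 + j0.06763 A = 0.06905∠101.6° A.
Step 7 — Complex power: S = V·I* = 5.534 + j0.7652 VA.
Step 8 — Real power: P = Re(S) = 5.534 W.
Step 9 — Reactive power: Q = Im(S) = 0.7652 VAR.
Step 10 — Apparent power: |S| = 5.586 VA.
Step 11 — Power factor: PF = P/|S| = 0.9906 (lagging).

(a) P = 5.534 W  (b) Q = 0.7652 VAR  (c) S = 5.586 VA  (d) PF = 0.9906 (lagging)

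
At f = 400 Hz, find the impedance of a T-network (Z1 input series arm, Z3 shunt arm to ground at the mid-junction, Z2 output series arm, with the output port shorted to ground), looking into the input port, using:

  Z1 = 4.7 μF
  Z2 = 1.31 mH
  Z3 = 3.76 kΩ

Step 1 — Angular frequency: ω = 2π·f = 2π·400 = 2513 rad/s.
Step 2 — Component impedances:
  Z1: Z = 1/(jωC) = -j/(ω·C) = 0 - j84.66 Ω
  Z2: Z = jωL = j·2513·0.00131 = 0 + j3.292 Ω
  Z3: Z = R = 3760 Ω
Step 3 — With the output port shorted to ground, the output series arm Z2 runs from the junction to ground; the shunt arm Z3 also runs from the junction to ground. They appear in parallel: Z3 || Z2 = 0.002883 + j3.292 Ω.
Step 4 — Series with input arm Z1: Z_in = Z1 + (Z3 || Z2) = 0.002883 - j81.36 Ω = 81.36∠-90.0° Ω.

Z = 0.002883 - j81.36 Ω = 81.36∠-90.0° Ω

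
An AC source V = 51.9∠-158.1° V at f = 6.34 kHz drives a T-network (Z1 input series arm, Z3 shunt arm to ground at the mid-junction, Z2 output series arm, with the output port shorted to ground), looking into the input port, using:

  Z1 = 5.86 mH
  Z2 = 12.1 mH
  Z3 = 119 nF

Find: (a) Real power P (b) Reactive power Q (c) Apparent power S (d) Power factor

Step 1 — Angular frequency: ω = 2π·f = 2π·6340 = 3.984e+04 rad/s.
Step 2 — Component impedances:
  Z1: Z = jωL = j·3.984e+04·0.00586 = 0 + j233.4 Ω
  Z2: Z = jωL = j·3.984e+04·0.0121 = 0 + j482 Ω
  Z3: Z = 1/(jωC) = -j/(ω·C) = 0 - j211 Ω
Step 3 — With the output port shorted to ground, the output series arm Z2 runs from the junction to ground; the shunt arm Z3 also runs from the junction to ground. They appear in parallel: Z3 || Z2 = 0 - j375.1 Ω.
Step 4 — Series with input arm Z1: Z_in = Z1 + (Z3 || Z2) = 0 - j141.7 Ω = 141.7∠-90.0° Ω.
Step 5 — Source phasor: V = 51.9∠-158.1° V = -48.15 - j19.36 V.
Step 6 — Current: I = V / Z = 0.1366 - j0.3399 A = 0.3663∠-68.1° A.
Step 7 — Complex power: S = V·I* = 0 - j19.01 VA.
Step 8 — Real power: P = Re(S) = 0 W.
Step 9 — Reactive power: Q = Im(S) = -19.01 VAR.
Step 10 — Apparent power: |S| = 19.01 VA.
Step 11 — Power factor: PF = P/|S| = 0 (leading).

(a) P = 0 W  (b) Q = -19.01 VAR  (c) S = 19.01 VA  (d) PF = 0 (leading)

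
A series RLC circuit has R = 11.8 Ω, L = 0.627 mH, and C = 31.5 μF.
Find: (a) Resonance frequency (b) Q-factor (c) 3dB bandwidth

Step 1 — Resonance: ω₀ = 1/√(LC) = 1/√(0.000627·3.15e-05) = 7116 rad/s.
Step 2 — f₀ = ω₀/(2π) = 1132 Hz.
Step 3 — Series Q: Q = ω₀L/R = 7116·0.000627/11.8 = 0.3781.
Step 4 — Bandwidth: Δω = ω₀/Q = 1.882e+04 rad/s; BW = Δω/(2π) = 2995 Hz.

(a) f₀ = 1132 Hz  (b) Q = 0.3781  (c) BW = 2995 Hz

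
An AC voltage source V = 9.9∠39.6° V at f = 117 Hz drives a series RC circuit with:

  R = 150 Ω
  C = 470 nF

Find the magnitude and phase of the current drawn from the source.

Step 1 — Angular frequency: ω = 2π·f = 2π·117 = 735.1 rad/s.
Step 2 — Component impedances:
  R: Z = R = 150 Ω
  C: Z = 1/(jωC) = -j/(ω·C) = 0 - j2894 Ω
Step 3 — Series combination: Z_total = R + C = 150 - j2894 Ω = 2898∠-87.0° Ω.
Step 4 — Source phasor: V = 9.9∠39.6° V = 7.628 + j6.31 V.
Step 5 — Ohm's law: I = V / Z_total = (7.628 + j6.31) / (150 - j2894) = -0.002038 + j0.002741 A.
Step 6 — Convert to polar: |I| = 0.003416 A, ∠I = 126.6°.

I = 0.003416∠126.6° A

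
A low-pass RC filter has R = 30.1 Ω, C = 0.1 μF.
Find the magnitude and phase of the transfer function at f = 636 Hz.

Step 1 — Angular frequency: ω = 2π·636 = 3996 rad/s.
Step 2 — Transfer function: H(jω) = 1/(1 + jωRC).
Step 3 — Denominator: 1 + jωRC = 1 + j·3996·30.1·1e-07 = 1 + j0.01203.
Step 4 — H = 0.9999 - j0.01203.
Step 5 — Magnitude: |H| = 0.9999 (-0.0 dB); phase: φ = -0.7°.

|H| = 0.9999 (-0.0 dB), φ = -0.7°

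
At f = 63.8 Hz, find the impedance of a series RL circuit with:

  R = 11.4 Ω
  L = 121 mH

Step 1 — Angular frequency: ω = 2π·f = 2π·63.8 = 400.9 rad/s.
Step 2 — Component impedances:
  R: Z = R = 11.4 Ω
  L: Z = jωL = j·400.9·0.121 = 0 + j48.5 Ω
Step 3 — Series combination: Z_total = R + L = 11.4 + j48.5 Ω = 49.83∠76.8° Ω.

Z = 11.4 + j48.5 Ω = 49.83∠76.8° Ω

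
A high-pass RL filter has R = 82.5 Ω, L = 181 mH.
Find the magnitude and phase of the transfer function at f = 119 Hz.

Step 1 — Angular frequency: ω = 2π·119 = 747.7 rad/s.
Step 2 — Transfer function: H(jω) = jωL/(R + jωL).
Step 3 — Numerator jωL = j·135.3; denominator R + jωL = 82.5 + j135.3.
Step 4 — H = 0.7291 + j0.4444.
Step 5 — Magnitude: |H| = 0.8539 (-1.4 dB); phase: φ = 31.4°.

|H| = 0.8539 (-1.4 dB), φ = 31.4°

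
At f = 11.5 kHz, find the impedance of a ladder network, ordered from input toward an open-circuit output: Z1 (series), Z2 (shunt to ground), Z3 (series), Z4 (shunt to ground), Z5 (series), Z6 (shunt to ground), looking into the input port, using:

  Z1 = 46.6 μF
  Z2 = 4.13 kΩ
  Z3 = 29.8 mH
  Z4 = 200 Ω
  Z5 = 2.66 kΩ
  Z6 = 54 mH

Step 1 — Angular frequency: ω = 2π·f = 2π·1.15e+04 = 7.226e+04 rad/s.
Step 2 — Component impedances:
  Z1: Z = 1/(jωC) = -j/(ω·C) = 0 - j0.297 Ω
  Z2: Z = R = 4130 Ω
  Z3: Z = jωL = j·7.226e+04·0.0298 = 0 + j2153 Ω
  Z4: Z = R = 200 Ω
  Z5: Z = R = 2660 Ω
  Z6: Z = jωL = j·7.226e+04·0.054 = 0 + j3902 Ω
Step 3 — Ladder network (open output): work backward from the far end, alternating series and parallel combinations. Z_in = 973.5 + j1576 Ω = 1852∠58.3° Ω.

Z = 973.5 + j1576 Ω = 1852∠58.3° Ω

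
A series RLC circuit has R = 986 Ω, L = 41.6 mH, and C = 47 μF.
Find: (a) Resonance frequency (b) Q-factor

Step 1 — Resonance condition Im(Z)=0 gives ω₀ = 1/√(LC).
Step 2 — ω₀ = 1/√(0.0416·4.7e-05) = 715.2 rad/s.
Step 3 — f₀ = ω₀/(2π) = 113.8 Hz.
Step 4 — Series Q: Q = ω₀L/R = 715.2·0.0416/986 = 0.03017.

(a) f₀ = 113.8 Hz  (b) Q = 0.03017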